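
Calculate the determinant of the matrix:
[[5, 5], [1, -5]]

For a 2×2 matrix [[a, b], [c, d]], det = ad - bc
det = (5)(-5) - (5)(1) = -25 - 5 = -30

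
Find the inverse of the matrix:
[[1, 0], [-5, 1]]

For [[a,b],[c,d]], inverse = (1/det)·[[d,-b],[-c,a]]
det = (1)(1) - (0)(-5) = 1 - 0 = 1
Inverse = [[1, 0], [5, 1]]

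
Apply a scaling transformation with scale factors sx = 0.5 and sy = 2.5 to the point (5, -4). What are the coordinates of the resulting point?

Scaling matrix:
[[0.50, 0], [0, 2.50]]
Result: (5 × 0.5, -4 × 2.5) = (2.5, -10)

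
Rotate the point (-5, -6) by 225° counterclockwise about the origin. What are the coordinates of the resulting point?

Rotation matrix for 225°: [[cos 225°, -sin 225°], [sin 225°, cos 225°]] ≈ [[-0.707107, 0.707107], [-0.707107, -0.707107]]
[[-0.707107, 0.707107], [-0.707107, -0.707107]] × [-5, -6]ᵀ ≈ [-0.7071, 7.7782]ᵀ
Result: (-0.7071, 7.7782)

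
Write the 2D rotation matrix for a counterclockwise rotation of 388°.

Rotation matrix formula: [[cos θ, -sin θ], [sin θ, cos θ]]
For θ = 388°:
cos(388°) = 0.8829
sin(388°) = 0.4695
Result: [[0.8829, -0.4695], [0.4695, 0.8829]]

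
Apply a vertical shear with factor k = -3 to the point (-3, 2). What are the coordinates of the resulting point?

Shear matrix for vertical shear with factor k = -3:
[[1, 0], [-3, 1]]
Result: (-3, 2) → (-3, 11)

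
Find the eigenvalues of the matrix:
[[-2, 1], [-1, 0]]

Characteristic equation: det(A - λI) = 0
λ² - (trace)λ + (det) = 0
trace = -2 + 0 = -2, det = (-2)(0) - (1)(-1) = 1
λ² - (-2)λ + (1) = 0
λ = (-2 ± √((-2)² - 4·(1))) / 2 = (-2 ± √0) / 2
Solving: λ = -1, -1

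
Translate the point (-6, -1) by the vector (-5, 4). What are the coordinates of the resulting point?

Translation by (-5, 4) (homogeneous matrix [[1, 0, -5], [0, 1, 4], [0, 0, 1]]):
x' = -6 + -5 = -11
y' = -1 + 4 = 3
Result: (-11, 3)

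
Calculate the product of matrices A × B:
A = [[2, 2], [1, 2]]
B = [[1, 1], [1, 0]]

Matrix multiplication:
C[0][0] = 2×1 + 2×1 = 4
C[0][1] = 2×1 + 2×0 = 2
C[1][0] = 1×1 + 2×1 = 3
C[1][1] = 1×1 + 2×0 = 1
Result: [[4, 2], [3, 1]]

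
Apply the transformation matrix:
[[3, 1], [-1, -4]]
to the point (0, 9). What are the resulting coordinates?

Matrix multiplication:
[[3, 1], [-1, -4]] × [0, 9]ᵀ
= [(3)(0) + (1)(9), (-1)(0) + (-4)(9)]ᵀ
= [9, -36]ᵀ
Result: (9, -36)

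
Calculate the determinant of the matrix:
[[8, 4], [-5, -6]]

For a 2×2 matrix [[a, b], [c, d]], det = ad - bc
det = (8)(-6) - (4)(-5) = -48 - -20 = -28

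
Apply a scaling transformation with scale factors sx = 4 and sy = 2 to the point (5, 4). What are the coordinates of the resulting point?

Scaling matrix:
[[4, 0], [0, 2]]
Result: (5 × 4, 4 × 2) = (20, 8)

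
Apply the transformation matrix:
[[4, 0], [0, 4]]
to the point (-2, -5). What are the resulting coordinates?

Matrix multiplication:
[[4, 0], [0, 4]] × [-2, -5]ᵀ
= [(4)(-2) + (0)(-5), (0)(-2) + (4)(-5)]ᵀ
= [-8, -20]ᵀ
Result: (-8, -20)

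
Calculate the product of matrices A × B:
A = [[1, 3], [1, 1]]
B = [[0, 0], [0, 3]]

Matrix multiplication:
C[0][0] = 1×0 + 3×0 = 0
C[0][1] = 1×0 + 3×3 = 9
C[1][0] = 1×0 + 1×0 = 0
C[1][1] = 1×0 + 1×3 = 3
Result: [[0, 9], [0, 3]]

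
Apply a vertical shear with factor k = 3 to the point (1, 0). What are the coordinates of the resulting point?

Shear matrix for vertical shear with factor k = 3:
[[1, 0], [3, 1]]
Result: (1, 0) → (1, 3)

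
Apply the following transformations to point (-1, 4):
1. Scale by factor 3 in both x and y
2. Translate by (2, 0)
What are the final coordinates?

Step 1: Scale (-1, 4) by 3 → (-3, 12)
Step 2: Translate by (2, 0) → (-1, 12)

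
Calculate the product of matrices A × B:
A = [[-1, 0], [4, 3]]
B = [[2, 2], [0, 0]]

Matrix multiplication:
C[0][0] = -1×2 + 0×0 = -2
C[0][1] = -1×2 + 0×0 = -2
C[1][0] = 4×2 + 3×0 = 8
C[1][1] = 4×2 + 3×0 = 8
Result: [[-2, -2], [8, 8]]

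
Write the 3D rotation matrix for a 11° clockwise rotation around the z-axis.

Rotation matrix for clockwise 11° around z-axis:
A clockwise rotation by 11° is a counterclockwise rotation by -11°.
cos(-11°) = 0.9816, sin(-11°) = -0.1908
Result: [[0.9816, 0.1908, 0], [-0.1908, 0.9816, 0], [0, 0, 1]]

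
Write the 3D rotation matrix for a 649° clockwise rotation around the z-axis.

Rotation matrix for clockwise 649° around z-axis:
A clockwise rotation by 649° is a counterclockwise rotation by -649°.
cos(-649°) = 0.3256, sin(-649°) = 0.9455
Result: [[0.3256, -0.9455, 0], [0.9455, 0.3256, 0], [0, 0, 1]]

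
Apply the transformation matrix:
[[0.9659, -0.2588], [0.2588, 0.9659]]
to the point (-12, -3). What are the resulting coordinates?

Matrix multiplication:
[[0.9659, -0.2588], [0.2588, 0.9659]] × [-12, -3]ᵀ
= [(0.9659)(-12) + (-0.2588)(-3), (0.2588)(-12) + (0.9659)(-3)]ᵀ
= [-10.8144, -6.0033]ᵀ
Result: (-10.8144, -6.0033)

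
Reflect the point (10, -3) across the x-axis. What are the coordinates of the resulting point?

Reflection across x-axis: (10, -3) → (10, 3)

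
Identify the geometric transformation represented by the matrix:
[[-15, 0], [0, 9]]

This matrix represents: non-uniform scaling by sx = -15, sy = 9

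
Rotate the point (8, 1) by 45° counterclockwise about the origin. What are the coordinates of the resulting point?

Rotation matrix for 45°: [[cos 45°, -sin 45°], [sin 45°, cos 45°]] ≈ [[0.707107, -0.707107], [0.707107, 0.707107]]
[[0.707107, -0.707107], [0.707107, 0.707107]] × [8, 1]ᵀ ≈ [4.9497, 6.3640]ᵀ
Result: (4.9497, 6.3640)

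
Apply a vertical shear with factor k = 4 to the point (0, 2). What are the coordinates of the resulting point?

Shear matrix for vertical shear with factor k = 4:
[[1, 0], [4, 1]]
Result: (0, 2) → (0, 2)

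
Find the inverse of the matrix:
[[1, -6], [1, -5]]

For [[a,b],[c,d]], inverse = (1/det)·[[d,-b],[-c,a]]
det = (1)(-5) - (-6)(1) = -5 - -6 = 1
Inverse = [[-5, 6], [-1, 1]]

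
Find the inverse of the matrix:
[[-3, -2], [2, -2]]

For [[a,b],[c,d]], inverse = (1/det)·[[d,-b],[-c,a]]
det = (-3)(-2) - (-2)(2) = 6 - -4 = 10
Inverse = (1/10)·[[-2, 2], [-2, -3]]
= [[-1/5, 1/5], [-1/5, -3/10]]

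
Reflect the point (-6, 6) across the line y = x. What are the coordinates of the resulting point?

Reflection across line y = x: (-6, 6) → (6, -6)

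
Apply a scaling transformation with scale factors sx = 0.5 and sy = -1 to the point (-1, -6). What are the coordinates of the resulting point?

Scaling matrix:
[[0.50, 0], [0, -1]]
Result: (-1 × 0.5, -6 × -1) = (-0.5, 6)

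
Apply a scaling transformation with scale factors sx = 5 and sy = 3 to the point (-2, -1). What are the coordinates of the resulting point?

Scaling matrix:
[[5, 0], [0, 3]]
Result: (-2 × 5, -1 × 3) = (-10, -3)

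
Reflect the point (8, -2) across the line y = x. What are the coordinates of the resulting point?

Reflection across line y = x: (8, -2) → (-2, 8)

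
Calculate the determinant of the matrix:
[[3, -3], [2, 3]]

For a 2×2 matrix [[a, b], [c, d]], det = ad - bc
det = (3)(3) - (-3)(2) = 9 - -6 = 15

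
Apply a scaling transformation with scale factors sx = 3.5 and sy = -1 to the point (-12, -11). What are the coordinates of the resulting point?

Scaling matrix:
[[3.50, 0], [0, -1]]
Result: (-12 × 3.5, -11 × -1) = (-42, 11)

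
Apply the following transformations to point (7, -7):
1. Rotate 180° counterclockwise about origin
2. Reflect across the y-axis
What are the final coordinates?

Step 1: Rotate 180° → (-7, 7)
Step 2: Reflect across y-axis → (7, 7)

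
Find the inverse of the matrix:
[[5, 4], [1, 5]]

For [[a,b],[c,d]], inverse = (1/det)·[[d,-b],[-c,a]]
det = (5)(5) - (4)(1) = 25 - 4 = 21
Inverse = (1/21)·[[5, -4], [-1, 5]]
= [[5/21, -4/21], [-1/21, 5/21]]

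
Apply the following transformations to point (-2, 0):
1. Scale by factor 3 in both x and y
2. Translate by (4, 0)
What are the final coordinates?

Step 1: Scale (-2, 0) by 3 → (-6, 0)
Step 2: Translate by (4, 0) → (-2, 0)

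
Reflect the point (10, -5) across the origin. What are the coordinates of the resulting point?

Reflection across origin: (10, -5) → (-10, 5)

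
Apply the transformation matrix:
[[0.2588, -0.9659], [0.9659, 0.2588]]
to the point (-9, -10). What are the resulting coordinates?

Matrix multiplication:
[[0.2588, -0.9659], [0.9659, 0.2588]] × [-9, -10]ᵀ
= [(0.2588)(-9) + (-0.9659)(-10), (0.9659)(-9) + (0.2588)(-10)]ᵀ
= [7.3298, -11.2811]ᵀ
Result: (7.3298, -11.2811)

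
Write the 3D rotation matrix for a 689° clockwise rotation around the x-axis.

Rotation matrix for clockwise 689° around x-axis:
A clockwise rotation by 689° is a counterclockwise rotation by -689°.
cos(-689°) = 0.8572, sin(-689°) = 0.5150
Result: [[1, 0, 0], [0, 0.8572, -0.5150], [0, 0.5150, 0.8572]]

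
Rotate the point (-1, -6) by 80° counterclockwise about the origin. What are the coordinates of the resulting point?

Rotation matrix for 80°: [[cos 80°, -sin 80°], [sin 80°, cos 80°]] ≈ [[0.173648, -0.984808], [0.984808, 0.173648]]
[[0.173648, -0.984808], [0.984808, 0.173648]] × [-1, -6]ᵀ ≈ [5.7352, -2.0267]ᵀ
Result: (5.7352, -2.0267)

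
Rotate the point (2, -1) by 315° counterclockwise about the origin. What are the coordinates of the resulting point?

Rotation matrix for 315°: [[cos 315°, -sin 315°], [sin 315°, cos 315°]] ≈ [[0.707107, 0.707107], [-0.707107, 0.707107]]
[[0.707107, 0.707107], [-0.707107, 0.707107]] × [2, -1]ᵀ ≈ [0.7071, -2.1213]ᵀ
Result: (0.7071, -2.1213)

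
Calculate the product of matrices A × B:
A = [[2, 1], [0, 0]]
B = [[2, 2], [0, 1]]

Matrix multiplication:
C[0][0] = 2×2 + 1×0 = 4
C[0][1] = 2×2 + 1×1 = 5
C[1][0] = 0×2 + 0×0 = 0
C[1][1] = 0×2 + 0×1 = 0
Result: [[4, 5], [0, 0]]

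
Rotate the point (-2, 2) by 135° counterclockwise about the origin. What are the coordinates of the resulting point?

Rotation matrix for 135°: [[cos 135°, -sin 135°], [sin 135°, cos 135°]] ≈ [[-0.707107, -0.707107], [0.707107, -0.707107]]
[[-0.707107, -0.707107], [0.707107, -0.707107]] × [-2, 2]ᵀ ≈ [0, -2.8284]ᵀ
Result: (0, -2.8284)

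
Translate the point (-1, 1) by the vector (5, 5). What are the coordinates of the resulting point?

Translation by (5, 5) (homogeneous matrix [[1, 0, 5], [0, 1, 5], [0, 0, 1]]):
x' = -1 + 5 = 4
y' = 1 + 5 = 6
Result: (4, 6)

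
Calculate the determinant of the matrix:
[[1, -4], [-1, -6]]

For a 2×2 matrix [[a, b], [c, d]], det = ad - bc
det = (1)(-6) - (-4)(-1) = -6 - 4 = -10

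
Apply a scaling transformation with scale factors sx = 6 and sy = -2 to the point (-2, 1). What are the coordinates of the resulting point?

Scaling matrix:
[[6, 0], [0, -2]]
Result: (-2 × 6, 1 × -2) = (-12, -2)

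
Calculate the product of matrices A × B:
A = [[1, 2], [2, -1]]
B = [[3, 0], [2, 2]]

Matrix multiplication:
C[0][0] = 1×3 + 2×2 = 7
C[0][1] = 1×0 + 2×2 = 4
C[1][0] = 2×3 + -1×2 = 4
C[1][1] = 2×0 + -1×2 = -2
Result: [[7, 4], [4, -2]]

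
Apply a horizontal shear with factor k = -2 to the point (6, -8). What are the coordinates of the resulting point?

Shear matrix for horizontal shear with factor k = -2:
[[1, -2], [0, 1]]
Result: (6, -8) → (22, -8)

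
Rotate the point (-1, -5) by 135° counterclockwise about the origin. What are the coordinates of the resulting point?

Rotation matrix for 135°: [[cos 135°, -sin 135°], [sin 135°, cos 135°]] ≈ [[-0.707107, -0.707107], [0.707107, -0.707107]]
[[-0.707107, -0.707107], [0.707107, -0.707107]] × [-1, -5]ᵀ ≈ [4.2426, 2.8284]ᵀ
Result: (4.2426, 2.8284)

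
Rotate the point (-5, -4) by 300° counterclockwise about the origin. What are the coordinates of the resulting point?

Rotation matrix for 300°: [[cos 300°, -sin 300°], [sin 300°, cos 300°]] ≈ [[0.500000, 0.866025], [-0.866025, 0.500000]]
[[0.500000, 0.866025], [-0.866025, 0.500000]] × [-5, -4]ᵀ ≈ [-5.9641, 2.3301]ᵀ
Result: (-5.9641, 2.3301)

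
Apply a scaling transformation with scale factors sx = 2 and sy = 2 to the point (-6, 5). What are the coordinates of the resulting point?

Scaling matrix:
[[2, 0], [0, 2]]
Result: (-6 × 2, 5 × 2) = (-12, 10)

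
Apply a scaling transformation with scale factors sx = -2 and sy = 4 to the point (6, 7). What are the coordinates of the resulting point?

Scaling matrix:
[[-2, 0], [0, 4]]
Result: (6 × -2, 7 × 4) = (-12, 28)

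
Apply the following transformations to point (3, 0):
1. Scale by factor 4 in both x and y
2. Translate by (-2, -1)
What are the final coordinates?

Step 1: Scale (3, 0) by 4 → (12, 0)
Step 2: Translate by (-2, -1) → (10, -1)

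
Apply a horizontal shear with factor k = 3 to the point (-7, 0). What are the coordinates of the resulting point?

Shear matrix for horizontal shear with factor k = 3:
[[1, 3], [0, 1]]
Result: (-7, 0) → (-7, 0)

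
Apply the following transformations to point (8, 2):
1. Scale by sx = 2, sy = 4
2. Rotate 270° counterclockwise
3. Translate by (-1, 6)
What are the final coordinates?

Step 1: Scale → (16, 8)
Step 2: Rotate 270° → (8, -16)
Step 3: Translate → (7, -10)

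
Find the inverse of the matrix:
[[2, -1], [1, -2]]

For [[a,b],[c,d]], inverse = (1/det)·[[d,-b],[-c,a]]
det = (2)(-2) - (-1)(1) = -4 - -1 = -3
Inverse = (1/-3)·[[-2, 1], [-1, 2]]
= [[2/3, -1/3], [1/3, -2/3]]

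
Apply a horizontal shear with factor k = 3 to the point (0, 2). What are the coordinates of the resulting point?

Shear matrix for horizontal shear with factor k = 3:
[[1, 3], [0, 1]]
Result: (0, 2) → (6, 2)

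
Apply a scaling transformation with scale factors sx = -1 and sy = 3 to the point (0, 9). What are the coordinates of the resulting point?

Scaling matrix:
[[-1, 0], [0, 3]]
Result: (0 × -1, 9 × 3) = (0, 27)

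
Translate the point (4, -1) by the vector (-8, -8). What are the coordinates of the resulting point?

Translation by (-8, -8) (homogeneous matrix [[1, 0, -8], [0, 1, -8], [0, 0, 1]]):
x' = 4 + -8 = -4
y' = -1 + -8 = -9
Result: (-4, -9)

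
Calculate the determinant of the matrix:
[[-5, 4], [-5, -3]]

For a 2×2 matrix [[a, b], [c, d]], det = ad - bc
det = (-5)(-3) - (4)(-5) = 15 - -20 = 35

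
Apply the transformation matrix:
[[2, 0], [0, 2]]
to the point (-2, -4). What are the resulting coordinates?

Matrix multiplication:
[[2, 0], [0, 2]] × [-2, -4]ᵀ
= [(2)(-2) + (0)(-4), (0)(-2) + (2)(-4)]ᵀ
= [-4, -8]ᵀ
Result: (-4, -8)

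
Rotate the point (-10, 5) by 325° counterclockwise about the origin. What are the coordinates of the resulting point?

Rotation matrix for 325°: [[cos 325°, -sin 325°], [sin 325°, cos 325°]] ≈ [[0.819152, 0.573576], [-0.573576, 0.819152]]
[[0.819152, 0.573576], [-0.573576, 0.819152]] × [-10, 5]ᵀ ≈ [-5.3236, 9.8315]ᵀ
Result: (-5.3236, 9.8315)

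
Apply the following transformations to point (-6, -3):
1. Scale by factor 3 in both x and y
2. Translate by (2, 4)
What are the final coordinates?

Step 1: Scale (-6, -3) by 3 → (-18, -9)
Step 2: Translate by (2, 4) → (-16, -5)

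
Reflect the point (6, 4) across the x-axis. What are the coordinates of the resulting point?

Reflection across x-axis: (6, 4) → (6, -4)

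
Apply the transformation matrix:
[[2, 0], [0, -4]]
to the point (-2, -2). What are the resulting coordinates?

Matrix multiplication:
[[2, 0], [0, -4]] × [-2, -2]ᵀ
= [(2)(-2) + (0)(-2), (0)(-2) + (-4)(-2)]ᵀ
= [-4, 8]ᵀ
Result: (-4, 8)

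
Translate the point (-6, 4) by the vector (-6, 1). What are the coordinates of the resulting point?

Translation by (-6, 1) (homogeneous matrix [[1, 0, -6], [0, 1, 1], [0, 0, 1]]):
x' = -6 + -6 = -12
y' = 4 + 1 = 5
Result: (-12, 5)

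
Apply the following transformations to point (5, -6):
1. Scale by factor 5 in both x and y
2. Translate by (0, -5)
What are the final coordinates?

Step 1: Scale (5, -6) by 5 → (25, -30)
Step 2: Translate by (0, -5) → (25, -35)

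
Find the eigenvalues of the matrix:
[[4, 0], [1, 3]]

Characteristic equation: det(A - λI) = 0
λ² - (trace)λ + (det) = 0
trace = 4 + 3 = 7, det = (4)(3) - (0)(1) = 12
λ² - (7)λ + (12) = 0
λ = (7 ± √((7)² - 4·(12))) / 2 = (7 ± √1) / 2
Solving: λ = 3, 4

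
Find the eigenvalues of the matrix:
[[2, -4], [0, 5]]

Characteristic equation: det(A - λI) = 0
λ² - (trace)λ + (det) = 0
trace = 2 + 5 = 7, det = (2)(5) - (-4)(0) = 10
λ² - (7)λ + (10) = 0
λ = (7 ± √((7)² - 4·(10))) / 2 = (7 ± √9) / 2
Solving: λ = 2, 5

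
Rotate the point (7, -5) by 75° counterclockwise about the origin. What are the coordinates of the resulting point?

Rotation matrix for 75°: [[cos 75°, -sin 75°], [sin 75°, cos 75°]] ≈ [[0.258819, -0.965926], [0.965926, 0.258819]]
[[0.258819, -0.965926], [0.965926, 0.258819]] × [7, -5]ᵀ ≈ [6.6414, 5.4674]ᵀ
Result: (6.6414, 5.4674)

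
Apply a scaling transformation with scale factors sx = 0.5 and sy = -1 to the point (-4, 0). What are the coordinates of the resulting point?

Scaling matrix:
[[0.50, 0], [0, -1]]
Result: (-4 × 0.5, 0 × -1) = (-2, 0)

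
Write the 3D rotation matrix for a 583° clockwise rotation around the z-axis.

Rotation matrix for clockwise 583° around z-axis:
A clockwise rotation by 583° is a counterclockwise rotation by -583°.
cos(-583°) = -0.7314, sin(-583°) = 0.6820
Result: [[-0.7314, -0.6820, 0], [0.6820, -0.7314, 0], [0, 0, 1]]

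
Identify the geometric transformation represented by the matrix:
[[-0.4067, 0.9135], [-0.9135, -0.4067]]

This matrix represents: rotation by 246° counterclockwise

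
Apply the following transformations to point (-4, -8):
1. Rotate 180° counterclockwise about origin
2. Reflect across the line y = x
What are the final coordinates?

Step 1: Rotate 180° → (4, 8)
Step 2: Reflect across line y = x → (8, 4)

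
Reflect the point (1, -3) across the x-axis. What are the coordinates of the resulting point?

Reflection across x-axis: (1, -3) → (1, 3)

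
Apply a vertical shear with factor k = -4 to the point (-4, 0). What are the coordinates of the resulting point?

Shear matrix for vertical shear with factor k = -4:
[[1, 0], [-4, 1]]
Result: (-4, 0) → (-4, 16)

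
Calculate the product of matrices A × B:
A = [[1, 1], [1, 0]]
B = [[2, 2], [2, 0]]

Matrix multiplication:
C[0][0] = 1×2 + 1×2 = 4
C[0][1] = 1×2 + 1×0 = 2
C[1][0] = 1×2 + 0×2 = 2
C[1][1] = 1×2 + 0×0 = 2
Result: [[4, 2], [2, 2]]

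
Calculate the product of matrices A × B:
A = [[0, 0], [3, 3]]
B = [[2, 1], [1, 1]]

Matrix multiplication:
C[0][0] = 0×2 + 0×1 = 0
C[0][1] = 0×1 + 0×1 = 0
C[1][0] = 3×2 + 3×1 = 9
C[1][1] = 3×1 + 3×1 = 6
Result: [[0, 0], [9, 6]]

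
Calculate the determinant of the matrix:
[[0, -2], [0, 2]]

For a 2×2 matrix [[a, b], [c, d]], det = ad - bc
det = (0)(2) - (-2)(0) = 0 - 0 = 0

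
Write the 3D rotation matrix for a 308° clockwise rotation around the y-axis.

Rotation matrix for clockwise 308° around y-axis:
A clockwise rotation by 308° is a counterclockwise rotation by -308°.
cos(-308°) = 0.6157, sin(-308°) = 0.7880
Result: [[0.6157, 0, 0.7880], [0, 1, 0], [-0.7880, 0, 0.6157]]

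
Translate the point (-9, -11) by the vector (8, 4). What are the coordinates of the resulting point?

Translation by (8, 4) (homogeneous matrix [[1, 0, 8], [0, 1, 4], [0, 0, 1]]):
x' = -9 + 8 = -1
y' = -11 + 4 = -7
Result: (-1, -7)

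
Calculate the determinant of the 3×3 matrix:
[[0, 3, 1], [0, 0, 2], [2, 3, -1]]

Expansion along first row:
det = 0·det([[0,2],[3,-1]]) - 3·det([[0,2],[2,-1]]) + 1·det([[0,0],[2,3]])
    = 0·(0·-1 - 2·3) - 3·(0·-1 - 2·2) + 1·(0·3 - 0·2)
    = 0·-6 - 3·-4 + 1·0
    = 0 + 12 + 0 = 12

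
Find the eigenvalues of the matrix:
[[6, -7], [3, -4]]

Characteristic equation: det(A - λI) = 0
λ² - (trace)λ + (det) = 0
trace = 6 + -4 = 2, det = (6)(-4) - (-7)(3) = -3
λ² - (2)λ + (-3) = 0
λ = (2 ± √((2)² - 4·(-3))) / 2 = (2 ± √16) / 2
Solving: λ = -1, 3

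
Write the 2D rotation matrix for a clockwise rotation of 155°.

Rotation matrix formula: [[cos θ, -sin θ], [sin θ, cos θ]]
A clockwise rotation by 155° is equivalent to a counterclockwise rotation by -155°.
For θ = -155°:
cos(-155°) = -0.9063
sin(-155°) = -0.4226
Result: [[-0.9063, 0.4226], [-0.4226, -0.9063]]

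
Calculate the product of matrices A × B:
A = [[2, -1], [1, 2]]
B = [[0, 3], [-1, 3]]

Matrix multiplication:
C[0][0] = 2×0 + -1×-1 = 1
C[0][1] = 2×3 + -1×3 = 3
C[1][0] = 1×0 + 2×-1 = -2
C[1][1] = 1×3 + 2×3 = 9
Result: [[1, 3], [-2, 9]]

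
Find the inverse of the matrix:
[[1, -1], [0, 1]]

For [[a,b],[c,d]], inverse = (1/det)·[[d,-b],[-c,a]]
det = (1)(1) - (-1)(0) = 1 - 0 = 1
Inverse = [[1, 1], [0, 1]]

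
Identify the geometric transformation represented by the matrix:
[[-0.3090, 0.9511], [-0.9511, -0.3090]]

This matrix represents: rotation by 252° counterclockwise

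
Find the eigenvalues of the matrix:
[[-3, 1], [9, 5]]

Characteristic equation: det(A - λI) = 0
λ² - (trace)λ + (det) = 0
trace = -3 + 5 = 2, det = (-3)(5) - (1)(9) = -24
λ² - (2)λ + (-24) = 0
λ = (2 ± √((2)² - 4·(-24))) / 2 = (2 ± √100) / 2
Solving: λ = -4, 6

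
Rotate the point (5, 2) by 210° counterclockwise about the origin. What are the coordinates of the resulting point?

Rotation matrix for 210°: [[cos 210°, -sin 210°], [sin 210°, cos 210°]] ≈ [[-0.866025, 0.500000], [-0.500000, -0.866025]]
[[-0.866025, 0.500000], [-0.500000, -0.866025]] × [5, 2]ᵀ ≈ [-3.3301, -4.2321]ᵀ
Result: (-3.3301, -4.2321)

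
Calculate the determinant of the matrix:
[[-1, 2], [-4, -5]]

For a 2×2 matrix [[a, b], [c, d]], det = ad - bc
det = (-1)(-5) - (2)(-4) = 5 - -8 = 13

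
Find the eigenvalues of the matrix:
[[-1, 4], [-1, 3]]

Characteristic equation: det(A - λI) = 0
λ² - (trace)λ + (det) = 0
trace = -1 + 3 = 2, det = (-1)(3) - (4)(-1) = 1
λ² - (2)λ + (1) = 0
λ = (2 ± √((2)² - 4·(1))) / 2 = (2 ± √0) / 2
Solving: λ = 1, 1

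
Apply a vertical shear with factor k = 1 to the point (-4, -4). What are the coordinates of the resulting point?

Shear matrix for vertical shear with factor k = 1:
[[1, 0], [1, 1]]
Result: (-4, -4) → (-4, -8)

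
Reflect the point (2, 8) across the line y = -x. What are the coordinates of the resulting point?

Reflection across line y = -x: (2, 8) → (-8, -2)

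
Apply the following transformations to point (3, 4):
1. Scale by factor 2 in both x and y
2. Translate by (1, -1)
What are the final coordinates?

Step 1: Scale (3, 4) by 2 → (6, 8)
Step 2: Translate by (1, -1) → (7, 7)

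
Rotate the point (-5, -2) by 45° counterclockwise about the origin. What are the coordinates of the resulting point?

Rotation matrix for 45°: [[cos 45°, -sin 45°], [sin 45°, cos 45°]] ≈ [[0.707107, -0.707107], [0.707107, 0.707107]]
[[0.707107, -0.707107], [0.707107, 0.707107]] × [-5, -2]ᵀ ≈ [-2.1213, -4.9497]ᵀ
Result: (-2.1213, -4.9497)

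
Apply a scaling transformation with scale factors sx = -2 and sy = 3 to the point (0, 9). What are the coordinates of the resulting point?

Scaling matrix:
[[-2, 0], [0, 3]]
Result: (0 × -2, 9 × 3) = (0, 27)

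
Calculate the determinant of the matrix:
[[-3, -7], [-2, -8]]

For a 2×2 matrix [[a, b], [c, d]], det = ad - bc
det = (-3)(-8) - (-7)(-2) = 24 - 14 = 10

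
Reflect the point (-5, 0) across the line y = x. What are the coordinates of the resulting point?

Reflection across line y = x: (-5, 0) → (0, -5)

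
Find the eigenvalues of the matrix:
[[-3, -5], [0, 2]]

Characteristic equation: det(A - λI) = 0
λ² - (trace)λ + (det) = 0
trace = -3 + 2 = -1, det = (-3)(2) - (-5)(0) = -6
λ² - (-1)λ + (-6) = 0
λ = (-1 ± √((-1)² - 4·(-6))) / 2 = (-1 ± √25) / 2
Solving: λ = -3, 2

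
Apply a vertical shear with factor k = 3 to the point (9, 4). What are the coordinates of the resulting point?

Shear matrix for vertical shear with factor k = 3:
[[1, 0], [3, 1]]
Result: (9, 4) → (9, 31)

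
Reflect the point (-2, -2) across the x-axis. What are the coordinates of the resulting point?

Reflection across x-axis: (-2, -2) → (-2, 2)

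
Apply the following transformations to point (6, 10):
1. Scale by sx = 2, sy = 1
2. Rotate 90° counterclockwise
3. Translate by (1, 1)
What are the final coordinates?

Step 1: Scale → (12, 10)
Step 2: Rotate 90° → (-10, 12)
Step 3: Translate → (-9, 13)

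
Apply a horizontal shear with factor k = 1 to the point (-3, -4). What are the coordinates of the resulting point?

Shear matrix for horizontal shear with factor k = 1:
[[1, 1], [0, 1]]
Result: (-3, -4) → (-7, -4)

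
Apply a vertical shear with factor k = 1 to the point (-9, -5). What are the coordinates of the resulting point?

Shear matrix for vertical shear with factor k = 1:
[[1, 0], [1, 1]]
Result: (-9, -5) → (-9, -14)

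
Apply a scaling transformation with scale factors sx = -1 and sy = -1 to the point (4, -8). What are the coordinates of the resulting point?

Scaling matrix:
[[-1, 0], [0, -1]]
Result: (4 × -1, -8 × -1) = (-4, 8)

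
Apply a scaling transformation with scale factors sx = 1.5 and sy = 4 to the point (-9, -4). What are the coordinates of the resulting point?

Scaling matrix:
[[1.50, 0], [0, 4]]
Result: (-9 × 1.5, -4 × 4) = (-13.5, -16)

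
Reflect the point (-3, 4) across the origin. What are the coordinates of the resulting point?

Reflection across origin: (-3, 4) → (3, -4)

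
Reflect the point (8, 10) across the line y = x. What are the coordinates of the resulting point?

Reflection across line y = x: (8, 10) → (10, 8)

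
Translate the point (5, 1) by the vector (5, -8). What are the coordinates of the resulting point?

Translation by (5, -8) (homogeneous matrix [[1, 0, 5], [0, 1, -8], [0, 0, 1]]):
x' = 5 + 5 = 10
y' = 1 + -8 = -7
Result: (10, -7)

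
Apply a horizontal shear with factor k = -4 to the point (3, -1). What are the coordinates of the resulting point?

Shear matrix for horizontal shear with factor k = -4:
[[1, -4], [0, 1]]
Result: (3, -1) → (7, -1)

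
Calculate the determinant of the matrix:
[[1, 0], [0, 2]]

For a 2×2 matrix [[a, b], [c, d]], det = ad - bc
det = (1)(2) - (0)(0) = 2 - 0 = 2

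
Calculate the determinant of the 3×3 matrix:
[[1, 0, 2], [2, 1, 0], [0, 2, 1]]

Expansion along first row:
det = 1·det([[1,0],[2,1]]) - 0·det([[2,0],[0,1]]) + 2·det([[2,1],[0,2]])
    = 1·(1·1 - 0·2) - 0·(2·1 - 0·0) + 2·(2·2 - 1·0)
    = 1·1 - 0·2 + 2·4
    = 1 + 0 + 8 = 9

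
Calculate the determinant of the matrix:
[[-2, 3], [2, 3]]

For a 2×2 matrix [[a, b], [c, d]], det = ad - bc
det = (-2)(3) - (3)(2) = -6 - 6 = -12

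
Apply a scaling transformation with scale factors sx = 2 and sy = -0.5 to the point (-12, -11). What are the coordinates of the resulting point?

Scaling matrix:
[[2, 0], [0, -0.50]]
Result: (-12 × 2, -11 × -0.5) = (-24, 5.5)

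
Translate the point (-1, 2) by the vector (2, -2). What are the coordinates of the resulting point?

Translation by (2, -2) (homogeneous matrix [[1, 0, 2], [0, 1, -2], [0, 0, 1]]):
x' = -1 + 2 = 1
y' = 2 + -2 = 0
Result: (1, 0)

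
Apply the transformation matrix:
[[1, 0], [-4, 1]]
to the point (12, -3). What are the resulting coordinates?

Matrix multiplication:
[[1, 0], [-4, 1]] × [12, -3]ᵀ
= [(1)(12) + (0)(-3), (-4)(12) + (1)(-3)]ᵀ
= [12, -51]ᵀ
Result: (12, -51)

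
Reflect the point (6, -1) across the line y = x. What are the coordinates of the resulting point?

Reflection across line y = x: (6, -1) → (-1, 6)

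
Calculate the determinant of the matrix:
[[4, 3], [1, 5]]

For a 2×2 matrix [[a, b], [c, d]], det = ad - bc
det = (4)(5) - (3)(1) = 20 - 3 = 17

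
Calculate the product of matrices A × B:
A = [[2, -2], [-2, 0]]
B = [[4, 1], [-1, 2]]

Matrix multiplication:
C[0][0] = 2×4 + -2×-1 = 10
C[0][1] = 2×1 + -2×2 = -2
C[1][0] = -2×4 + 0×-1 = -8
C[1][1] = -2×1 + 0×2 = -2
Result: [[10, -2], [-8, -2]]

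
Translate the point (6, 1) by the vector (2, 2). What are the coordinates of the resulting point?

Translation by (2, 2) (homogeneous matrix [[1, 0, 2], [0, 1, 2], [0, 0, 1]]):
x' = 6 + 2 = 8
y' = 1 + 2 = 3
Result: (8, 3)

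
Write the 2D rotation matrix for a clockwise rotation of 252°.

Rotation matrix formula: [[cos θ, -sin θ], [sin θ, cos θ]]
A clockwise rotation by 252° is equivalent to a counterclockwise rotation by -252°.
For θ = -252°:
cos(-252°) = -0.3090
sin(-252°) = 0.9511
Result: [[-0.3090, -0.9511], [0.9511, -0.3090]]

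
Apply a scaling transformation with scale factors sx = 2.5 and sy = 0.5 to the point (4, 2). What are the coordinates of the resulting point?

Scaling matrix:
[[2.50, 0], [0, 0.50]]
Result: (4 × 2.5, 2 × 0.5) = (10, 1)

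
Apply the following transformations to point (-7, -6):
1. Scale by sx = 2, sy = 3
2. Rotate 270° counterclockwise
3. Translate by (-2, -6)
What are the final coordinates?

Step 1: Scale → (-14, -18)
Step 2: Rotate 270° → (-18, 14)
Step 3: Translate → (-20, 8)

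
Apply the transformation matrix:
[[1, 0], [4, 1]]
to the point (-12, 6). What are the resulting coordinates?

Matrix multiplication:
[[1, 0], [4, 1]] × [-12, 6]ᵀ
= [(1)(-12) + (0)(6), (4)(-12) + (1)(6)]ᵀ
= [-12, -42]ᵀ
Result: (-12, -42)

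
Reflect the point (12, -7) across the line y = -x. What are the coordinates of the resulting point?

Reflection across line y = -x: (12, -7) → (7, -12)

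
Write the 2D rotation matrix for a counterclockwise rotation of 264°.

Rotation matrix formula: [[cos θ, -sin θ], [sin θ, cos θ]]
For θ = 264°:
cos(264°) = -0.1045
sin(264°) = -0.9945
Result: [[-0.1045, 0.9945], [-0.9945, -0.1045]]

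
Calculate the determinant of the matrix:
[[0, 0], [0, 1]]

For a 2×2 matrix [[a, b], [c, d]], det = ad - bc
det = (0)(1) - (0)(0) = 0 - 0 = 0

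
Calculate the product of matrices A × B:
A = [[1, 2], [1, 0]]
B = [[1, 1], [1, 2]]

Matrix multiplication:
C[0][0] = 1×1 + 2×1 = 3
C[0][1] = 1×1 + 2×2 = 5
C[1][0] = 1×1 + 0×1 = 1
C[1][1] = 1×1 + 0×2 = 1
Result: [[3, 5], [1, 1]]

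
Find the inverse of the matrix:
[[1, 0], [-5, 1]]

For [[a,b],[c,d]], inverse = (1/det)·[[d,-b],[-c,a]]
det = (1)(1) - (0)(-5) = 1 - 0 = 1
Inverse = [[1, 0], [5, 1]]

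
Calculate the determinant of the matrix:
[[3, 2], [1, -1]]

For a 2×2 matrix [[a, b], [c, d]], det = ad - bc
det = (3)(-1) - (2)(1) = -3 - 2 = -5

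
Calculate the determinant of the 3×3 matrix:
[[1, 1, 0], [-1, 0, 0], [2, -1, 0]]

Expansion along first row:
det = 1·det([[0,0],[-1,0]]) - 1·det([[-1,0],[2,0]]) + 0·det([[-1,0],[2,-1]])
    = 1·(0·0 - 0·-1) - 1·(-1·0 - 0·2) + 0·(-1·-1 - 0·2)
    = 1·0 - 1·0 + 0·1
    = 0 + 0 + 0 = 0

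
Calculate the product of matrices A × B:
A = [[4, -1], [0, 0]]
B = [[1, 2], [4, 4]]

Matrix multiplication:
C[0][0] = 4×1 + -1×4 = 0
C[0][1] = 4×2 + -1×4 = 4
C[1][0] = 0×1 + 0×4 = 0
C[1][1] = 0×2 + 0×4 = 0
Result: [[0, 4], [0, 0]]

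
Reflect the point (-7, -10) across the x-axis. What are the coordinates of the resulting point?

Reflection across x-axis: (-7, -10) → (-7, 10)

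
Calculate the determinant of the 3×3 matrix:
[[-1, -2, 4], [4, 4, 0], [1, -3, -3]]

Expansion along first row:
det = -1·det([[4,0],[-3,-3]]) - -2·det([[4,0],[1,-3]]) + 4·det([[4,4],[1,-3]])
    = -1·(4·-3 - 0·-3) - -2·(4·-3 - 0·1) + 4·(4·-3 - 4·1)
    = -1·-12 - -2·-12 + 4·-16
    = 12 + -24 + -64 = -76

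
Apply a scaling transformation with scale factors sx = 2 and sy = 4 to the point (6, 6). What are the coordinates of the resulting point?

Scaling matrix:
[[2, 0], [0, 4]]
Result: (6 × 2, 6 × 4) = (12, 24)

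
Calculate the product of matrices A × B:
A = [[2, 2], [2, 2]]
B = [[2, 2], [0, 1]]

Matrix multiplication:
C[0][0] = 2×2 + 2×0 = 4
C[0][1] = 2×2 + 2×1 = 6
C[1][0] = 2×2 + 2×0 = 4
C[1][1] = 2×2 + 2×1 = 6
Result: [[4, 6], [4, 6]]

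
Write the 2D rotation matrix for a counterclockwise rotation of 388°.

Rotation matrix formula: [[cos θ, -sin θ], [sin θ, cos θ]]
For θ = 388°:
cos(388°) = 0.8829
sin(388°) = 0.4695
Result: [[0.8829, -0.4695], [0.4695, 0.8829]]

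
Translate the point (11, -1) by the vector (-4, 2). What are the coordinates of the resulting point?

Translation by (-4, 2) (homogeneous matrix [[1, 0, -4], [0, 1, 2], [0, 0, 1]]):
x' = 11 + -4 = 7
y' = -1 + 2 = 1
Result: (7, 1)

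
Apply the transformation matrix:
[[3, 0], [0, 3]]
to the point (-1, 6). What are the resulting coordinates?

Matrix multiplication:
[[3, 0], [0, 3]] × [-1, 6]ᵀ
= [(3)(-1) + (0)(6), (0)(-1) + (3)(6)]ᵀ
= [-3, 18]ᵀ
Result: (-3, 18)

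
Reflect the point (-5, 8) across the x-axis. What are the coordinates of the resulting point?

Reflection across x-axis: (-5, 8) → (-5, -8)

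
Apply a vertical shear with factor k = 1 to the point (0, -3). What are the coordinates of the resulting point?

Shear matrix for vertical shear with factor k = 1:
[[1, 0], [1, 1]]
Result: (0, -3) → (0, -3)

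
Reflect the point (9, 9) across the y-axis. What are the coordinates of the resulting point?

Reflection across y-axis: (9, 9) → (-9, 9)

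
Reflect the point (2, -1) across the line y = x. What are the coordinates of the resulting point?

Reflection across line y = x: (2, -1) → (-1, 2)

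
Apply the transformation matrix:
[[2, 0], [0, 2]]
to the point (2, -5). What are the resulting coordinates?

Matrix multiplication:
[[2, 0], [0, 2]] × [2, -5]ᵀ
= [(2)(2) + (0)(-5), (0)(2) + (2)(-5)]ᵀ
= [4, -10]ᵀ
Result: (4, -10)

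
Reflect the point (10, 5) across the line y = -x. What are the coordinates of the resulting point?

Reflection across line y = -x: (10, 5) → (-5, -10)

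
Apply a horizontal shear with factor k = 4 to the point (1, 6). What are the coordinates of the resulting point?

Shear matrix for horizontal shear with factor k = 4:
[[1, 4], [0, 1]]
Result: (1, 6) → (25, 6)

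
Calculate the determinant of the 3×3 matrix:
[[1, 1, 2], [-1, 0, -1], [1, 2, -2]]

Expansion along first row:
det = 1·det([[0,-1],[2,-2]]) - 1·det([[-1,-1],[1,-2]]) + 2·det([[-1,0],[1,2]])
    = 1·(0·-2 - -1·2) - 1·(-1·-2 - -1·1) + 2·(-1·2 - 0·1)
    = 1·2 - 1·3 + 2·-2
    = 2 + -3 + -4 = -5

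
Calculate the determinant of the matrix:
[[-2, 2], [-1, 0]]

For a 2×2 matrix [[a, b], [c, d]], det = ad - bc
det = (-2)(0) - (2)(-1) = 0 - -2 = 2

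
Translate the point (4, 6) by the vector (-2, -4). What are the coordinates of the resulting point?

Translation by (-2, -4) (homogeneous matrix [[1, 0, -2], [0, 1, -4], [0, 0, 1]]):
x' = 4 + -2 = 2
y' = 6 + -4 = 2
Result: (2, 2)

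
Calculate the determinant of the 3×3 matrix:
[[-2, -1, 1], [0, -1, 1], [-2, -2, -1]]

Expansion along first row:
det = -2·det([[-1,1],[-2,-1]]) - -1·det([[0,1],[-2,-1]]) + 1·det([[0,-1],[-2,-2]])
    = -2·(-1·-1 - 1·-2) - -1·(0·-1 - 1·-2) + 1·(0·-2 - -1·-2)
    = -2·3 - -1·2 + 1·-2
    = -6 + 2 + -2 = -6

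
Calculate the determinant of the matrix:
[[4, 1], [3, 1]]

For a 2×2 matrix [[a, b], [c, d]], det = ad - bc
det = (4)(1) - (1)(3) = 4 - 3 = 1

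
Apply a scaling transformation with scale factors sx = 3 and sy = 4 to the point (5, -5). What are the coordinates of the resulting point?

Scaling matrix:
[[3, 0], [0, 4]]
Result: (5 × 3, -5 × 4) = (15, -20)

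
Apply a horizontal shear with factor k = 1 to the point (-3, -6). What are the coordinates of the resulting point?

Shear matrix for horizontal shear with factor k = 1:
[[1, 1], [0, 1]]
Result: (-3, -6) → (-9, -6)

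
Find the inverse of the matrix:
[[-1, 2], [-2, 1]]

For [[a,b],[c,d]], inverse = (1/det)·[[d,-b],[-c,a]]
det = (-1)(1) - (2)(-2) = -1 - -4 = 3
Inverse = (1/3)·[[1, -2], [2, -1]]
= [[1/3, -2/3], [2/3, -1/3]]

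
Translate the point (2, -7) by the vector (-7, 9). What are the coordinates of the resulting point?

Translation by (-7, 9) (homogeneous matrix [[1, 0, -7], [0, 1, 9], [0, 0, 1]]):
x' = 2 + -7 = -5
y' = -7 + 9 = 2
Result: (-5, 2)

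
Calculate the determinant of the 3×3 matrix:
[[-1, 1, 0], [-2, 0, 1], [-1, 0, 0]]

Expansion along first row:
det = -1·det([[0,1],[0,0]]) - 1·det([[-2,1],[-1,0]]) + 0·det([[-2,0],[-1,0]])
    = -1·(0·0 - 1·0) - 1·(-2·0 - 1·-1) + 0·(-2·0 - 0·-1)
    = -1·0 - 1·1 + 0·0
    = 0 + -1 + 0 = -1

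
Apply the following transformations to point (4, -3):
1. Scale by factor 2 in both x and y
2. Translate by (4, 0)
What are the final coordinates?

Step 1: Scale (4, -3) by 2 → (8, -6)
Step 2: Translate by (4, 0) → (12, -6)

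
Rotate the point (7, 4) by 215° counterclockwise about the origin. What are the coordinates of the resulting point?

Rotation matrix for 215°: [[cos 215°, -sin 215°], [sin 215°, cos 215°]] ≈ [[-0.819152, 0.573576], [-0.573576, -0.819152]]
[[-0.819152, 0.573576], [-0.573576, -0.819152]] × [7, 4]ᵀ ≈ [-3.4398, -7.2916]ᵀ
Result: (-3.4398, -7.2916)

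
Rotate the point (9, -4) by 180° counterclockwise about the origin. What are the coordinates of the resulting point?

Rotation matrix for 180°: [[cos 180°, -sin 180°], [sin 180°, cos 180°]] = [[-1, 0], [0, -1]]
[[-1, 0], [0, -1]] × [9, -4]ᵀ = [-9, 4]ᵀ
Result: (-9, 4)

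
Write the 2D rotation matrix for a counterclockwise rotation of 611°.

Rotation matrix formula: [[cos θ, -sin θ], [sin θ, cos θ]]
For θ = 611°:
cos(611°) = -0.3256
sin(611°) = -0.9455
Result: [[-0.3256, 0.9455], [-0.9455, -0.3256]]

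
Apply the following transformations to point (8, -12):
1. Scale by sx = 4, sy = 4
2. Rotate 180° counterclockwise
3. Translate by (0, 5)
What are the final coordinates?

Step 1: Scale → (32, -48)
Step 2: Rotate 180° → (-32, 48)
Step 3: Translate → (-32, 53)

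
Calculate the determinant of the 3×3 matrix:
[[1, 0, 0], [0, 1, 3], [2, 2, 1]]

Expansion along first row:
det = 1·det([[1,3],[2,1]]) - 0·det([[0,3],[2,1]]) + 0·det([[0,1],[2,2]])
    = 1·(1·1 - 3·2) - 0·(0·1 - 3·2) + 0·(0·2 - 1·2)
    = 1·-5 - 0·-6 + 0·-2
    = -5 + 0 + 0 = -5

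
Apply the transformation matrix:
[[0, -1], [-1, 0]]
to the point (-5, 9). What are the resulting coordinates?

Matrix multiplication:
[[0, -1], [-1, 0]] × [-5, 9]ᵀ
= [(0)(-5) + (-1)(9), (-1)(-5) + (0)(9)]ᵀ
= [-9, 5]ᵀ
Result: (-9, 5)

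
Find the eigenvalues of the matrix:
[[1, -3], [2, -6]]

Characteristic equation: det(A - λI) = 0
λ² - (trace)λ + (det) = 0
trace = 1 + -6 = -5, det = (1)(-6) - (-3)(2) = 0
λ² - (-5)λ + (0) = 0
λ = (-5 ± √((-5)² - 4·(0))) / 2 = (-5 ± √25) / 2
Solving: λ = -5, 0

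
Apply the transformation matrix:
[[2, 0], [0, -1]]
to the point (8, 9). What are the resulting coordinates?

Matrix multiplication:
[[2, 0], [0, -1]] × [8, 9]ᵀ
= [(2)(8) + (0)(9), (0)(8) + (-1)(9)]ᵀ
= [16, -9]ᵀ
Result: (16, -9)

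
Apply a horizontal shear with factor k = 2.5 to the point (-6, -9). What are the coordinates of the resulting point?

Shear matrix for horizontal shear with factor k = 2.5:
[[1, 2.50], [0, 1]]
Result: (-6, -9) → (-28.5, -9)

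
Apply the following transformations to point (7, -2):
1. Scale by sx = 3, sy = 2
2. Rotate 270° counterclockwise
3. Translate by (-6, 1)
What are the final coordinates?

Step 1: Scale → (21, -4)
Step 2: Rotate 270° → (-4, -21)
Step 3: Translate → (-10, -20)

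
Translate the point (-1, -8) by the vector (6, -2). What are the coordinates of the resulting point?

Translation by (6, -2) (homogeneous matrix [[1, 0, 6], [0, 1, -2], [0, 0, 1]]):
x' = -1 + 6 = 5
y' = -8 + -2 = -10
Result: (5, -10)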